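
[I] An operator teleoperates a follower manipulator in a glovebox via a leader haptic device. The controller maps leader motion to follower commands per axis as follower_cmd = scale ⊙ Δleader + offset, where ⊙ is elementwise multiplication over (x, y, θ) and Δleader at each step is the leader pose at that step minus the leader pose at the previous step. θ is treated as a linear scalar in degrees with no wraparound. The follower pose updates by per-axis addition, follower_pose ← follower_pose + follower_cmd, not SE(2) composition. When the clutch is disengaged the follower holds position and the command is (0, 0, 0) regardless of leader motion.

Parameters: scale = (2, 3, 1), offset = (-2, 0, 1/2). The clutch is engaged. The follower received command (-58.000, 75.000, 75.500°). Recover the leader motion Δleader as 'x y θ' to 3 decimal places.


axis x: (-58.000 − -2) / (2) = -28.000
axis y: (75.000 − 0) / (3) = 25.000
axis θ: (75.500 − 1/2) / (1) = 75.000

-28.000 25.000 75.000


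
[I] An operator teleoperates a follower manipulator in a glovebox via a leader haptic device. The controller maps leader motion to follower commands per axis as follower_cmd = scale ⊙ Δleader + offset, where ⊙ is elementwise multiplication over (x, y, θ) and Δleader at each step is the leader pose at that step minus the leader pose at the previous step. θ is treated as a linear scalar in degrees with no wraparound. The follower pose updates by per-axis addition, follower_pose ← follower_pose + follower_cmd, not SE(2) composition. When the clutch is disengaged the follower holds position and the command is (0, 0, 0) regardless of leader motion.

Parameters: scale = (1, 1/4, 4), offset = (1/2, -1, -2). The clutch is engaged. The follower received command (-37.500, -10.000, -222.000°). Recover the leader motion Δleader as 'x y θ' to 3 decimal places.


-38.000 -36.000 -55.000

axis x: (-37.500 − 1/2) / (1) = -38.000
axis y: (-10.000 − -1) / (1/4) = -36.000
axis θ: (-222.000 − -2) / (4) = -55.000


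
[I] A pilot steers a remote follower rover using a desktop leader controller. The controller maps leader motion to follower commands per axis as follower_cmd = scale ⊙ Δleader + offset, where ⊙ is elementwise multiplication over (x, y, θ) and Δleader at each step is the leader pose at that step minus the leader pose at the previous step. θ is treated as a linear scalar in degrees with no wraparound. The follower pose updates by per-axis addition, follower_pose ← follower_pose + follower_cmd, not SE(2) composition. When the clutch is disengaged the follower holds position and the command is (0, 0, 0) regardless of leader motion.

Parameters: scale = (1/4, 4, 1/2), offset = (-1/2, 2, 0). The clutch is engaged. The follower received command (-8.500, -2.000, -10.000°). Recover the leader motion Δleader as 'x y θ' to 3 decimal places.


-32.000 -1.000 -20.000

axis x: (-8.500 − -1/2) / (1/4) = -32.000
axis y: (-2.000 − 2) / (4) = -1.000
axis θ: (-10.000 − 0) / (1/2) = -20.000


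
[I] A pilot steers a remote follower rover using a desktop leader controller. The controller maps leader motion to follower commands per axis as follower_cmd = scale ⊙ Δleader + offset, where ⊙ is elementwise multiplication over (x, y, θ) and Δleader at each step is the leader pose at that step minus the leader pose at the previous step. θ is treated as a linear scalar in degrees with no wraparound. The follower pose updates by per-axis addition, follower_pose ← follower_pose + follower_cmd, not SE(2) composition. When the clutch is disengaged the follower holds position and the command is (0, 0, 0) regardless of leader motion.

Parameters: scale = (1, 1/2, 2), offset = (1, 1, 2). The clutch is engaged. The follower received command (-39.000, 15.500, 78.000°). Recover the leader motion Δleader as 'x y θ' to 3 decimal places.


axis x: (-39.000 − 1) / (1) = -40.000
axis y: (15.500 − 1) / (1/2) = 29.000
axis θ: (78.000 − 2) / (2) = 38.000

-40.000 29.000 38.000


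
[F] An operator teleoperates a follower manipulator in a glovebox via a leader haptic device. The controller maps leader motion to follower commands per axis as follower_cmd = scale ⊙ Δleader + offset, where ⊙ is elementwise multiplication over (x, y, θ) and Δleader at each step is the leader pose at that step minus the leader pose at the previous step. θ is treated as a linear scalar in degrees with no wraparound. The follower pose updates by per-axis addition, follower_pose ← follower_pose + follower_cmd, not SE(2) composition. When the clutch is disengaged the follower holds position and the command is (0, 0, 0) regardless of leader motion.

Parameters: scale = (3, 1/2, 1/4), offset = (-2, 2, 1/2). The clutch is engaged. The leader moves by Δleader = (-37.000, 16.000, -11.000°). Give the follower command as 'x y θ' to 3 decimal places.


-113.000 10.000 -2.250

axis x: 3·-37.000 + -2 = -113.000
axis y: 1/2·16.000 + 2 = 10.000
axis θ: 1/4·-11.000 + 1/2 = -2.250


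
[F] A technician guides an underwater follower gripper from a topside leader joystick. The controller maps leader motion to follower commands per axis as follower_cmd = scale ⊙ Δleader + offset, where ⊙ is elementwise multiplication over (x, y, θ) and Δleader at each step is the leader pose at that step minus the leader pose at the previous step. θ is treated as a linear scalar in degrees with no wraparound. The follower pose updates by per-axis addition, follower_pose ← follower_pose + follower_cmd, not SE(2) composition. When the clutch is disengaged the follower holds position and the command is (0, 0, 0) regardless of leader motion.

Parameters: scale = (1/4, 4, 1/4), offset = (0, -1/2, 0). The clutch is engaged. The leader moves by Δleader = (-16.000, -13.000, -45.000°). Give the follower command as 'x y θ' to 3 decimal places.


axis x: 1/4·-16.000 + 0 = -4.000
axis y: 4·-13.000 + -1/2 = -52.500
axis θ: 1/4·-45.000 + 0 = -11.250

-4.000 -52.500 -11.250


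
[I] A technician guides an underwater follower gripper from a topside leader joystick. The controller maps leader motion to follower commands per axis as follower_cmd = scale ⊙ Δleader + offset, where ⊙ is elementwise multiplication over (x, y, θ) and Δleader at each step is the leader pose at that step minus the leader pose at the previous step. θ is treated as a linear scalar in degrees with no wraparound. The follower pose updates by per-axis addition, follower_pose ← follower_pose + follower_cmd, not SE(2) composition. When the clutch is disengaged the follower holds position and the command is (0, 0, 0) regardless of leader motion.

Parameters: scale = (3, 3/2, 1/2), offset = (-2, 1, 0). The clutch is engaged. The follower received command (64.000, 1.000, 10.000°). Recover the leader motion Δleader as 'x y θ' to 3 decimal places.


22.000 0.000 20.000

axis x: (64.000 − -2) / (3) = 22.000
axis y: (1.000 − 1) / (3/2) = 0.000
axis θ: (10.000 − 0) / (1/2) = 20.000


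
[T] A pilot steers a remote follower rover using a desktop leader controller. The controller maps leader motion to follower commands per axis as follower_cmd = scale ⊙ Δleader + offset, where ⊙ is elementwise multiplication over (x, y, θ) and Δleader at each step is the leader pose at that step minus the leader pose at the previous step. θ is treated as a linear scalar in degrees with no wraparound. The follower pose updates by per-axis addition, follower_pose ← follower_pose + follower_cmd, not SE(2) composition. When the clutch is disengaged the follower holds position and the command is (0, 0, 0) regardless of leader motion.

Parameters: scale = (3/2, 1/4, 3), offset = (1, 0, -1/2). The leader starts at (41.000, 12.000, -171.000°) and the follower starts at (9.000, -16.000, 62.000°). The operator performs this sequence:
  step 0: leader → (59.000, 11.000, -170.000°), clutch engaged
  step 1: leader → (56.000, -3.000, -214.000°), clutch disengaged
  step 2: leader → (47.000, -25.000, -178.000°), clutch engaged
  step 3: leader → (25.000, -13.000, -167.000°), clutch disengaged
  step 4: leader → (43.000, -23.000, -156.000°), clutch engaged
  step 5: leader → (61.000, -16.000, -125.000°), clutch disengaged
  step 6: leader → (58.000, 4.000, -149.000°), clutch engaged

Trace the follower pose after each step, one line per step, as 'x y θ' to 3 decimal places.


37.000 -16.250 64.500
37.000 -16.250 64.500
24.500 -21.750 172.000
24.500 -21.750 172.000
52.500 -24.250 204.500
52.500 -24.250 204.500
49.000 -19.250 132.000

step 0: Δleader=(18.000, -1.000, 1.000°), engaged; cmd=(28.000, -0.250, 2.500°) → follower=(37.000, -16.250, 64.500°)
step 1: Δleader=(-3.000, -14.000, -44.000°), disengaged; cmd=(0,0,0) → follower holds at (37.000, -16.250, 64.500°)
step 2: Δleader=(-9.000, -22.000, 36.000°), engaged; cmd=(-12.500, -5.500, 107.500°) → follower=(24.500, -21.750, 172.000°)
step 3: Δleader=(-22.000, 12.000, 11.000°), disengaged; cmd=(0,0,0) → follower holds at (24.500, -21.750, 172.000°)
step 4: Δleader=(18.000, -10.000, 11.000°), engaged; cmd=(28.000, -2.500, 32.500°) → follower=(52.500, -24.250, 204.500°)
step 5: Δleader=(18.000, 7.000, 31.000°), disengaged; cmd=(0,0,0) → follower holds at (52.500, -24.250, 204.500°)
step 6: Δleader=(-3.000, 20.000, -24.000°), engaged; cmd=(-3.500, 5.000, -72.500°) → follower=(49.000, -19.250, 132.000°)


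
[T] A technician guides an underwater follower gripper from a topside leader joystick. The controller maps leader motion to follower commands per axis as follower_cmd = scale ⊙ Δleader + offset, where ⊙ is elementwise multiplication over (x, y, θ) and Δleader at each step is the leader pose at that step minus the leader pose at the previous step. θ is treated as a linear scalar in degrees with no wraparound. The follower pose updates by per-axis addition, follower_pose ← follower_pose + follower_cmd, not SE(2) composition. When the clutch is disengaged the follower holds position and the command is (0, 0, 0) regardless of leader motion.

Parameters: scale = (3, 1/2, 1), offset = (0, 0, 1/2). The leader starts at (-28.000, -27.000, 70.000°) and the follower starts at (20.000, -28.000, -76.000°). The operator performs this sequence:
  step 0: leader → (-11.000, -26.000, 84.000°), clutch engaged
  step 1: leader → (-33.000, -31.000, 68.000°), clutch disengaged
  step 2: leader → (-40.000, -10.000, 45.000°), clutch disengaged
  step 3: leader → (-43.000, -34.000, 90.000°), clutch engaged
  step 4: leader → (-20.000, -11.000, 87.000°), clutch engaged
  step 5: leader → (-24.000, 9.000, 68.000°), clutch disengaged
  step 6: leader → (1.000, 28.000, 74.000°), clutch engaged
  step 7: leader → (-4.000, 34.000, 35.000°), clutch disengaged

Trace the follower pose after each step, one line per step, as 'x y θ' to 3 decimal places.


71.000 -27.500 -61.500
71.000 -27.500 -61.500
71.000 -27.500 -61.500
62.000 -39.500 -16.000
131.000 -28.000 -18.500
131.000 -28.000 -18.500
206.000 -18.500 -12.000
206.000 -18.500 -12.000

step 0: Δleader=(17.000, 1.000, 14.000°), engaged; cmd=(51.000, 0.500, 14.500°) → follower=(71.000, -27.500, -61.500°)
step 1: Δleader=(-22.000, -5.000, -16.000°), disengaged; cmd=(0,0,0) → follower holds at (71.000, -27.500, -61.500°)
step 2: Δleader=(-7.000, 21.000, -23.000°), disengaged; cmd=(0,0,0) → follower holds at (71.000, -27.500, -61.500°)
step 3: Δleader=(-3.000, -24.000, 45.000°), engaged; cmd=(-9.000, -12.000, 45.500°) → follower=(62.000, -39.500, -16.000°)
step 4: Δleader=(23.000, 23.000, -3.000°), engaged; cmd=(69.000, 11.500, -2.500°) → follower=(131.000, -28.000, -18.500°)
step 5: Δleader=(-4.000, 20.000, -19.000°), disengaged; cmd=(0,0,0) → follower holds at (131.000, -28.000, -18.500°)
step 6: Δleader=(25.000, 19.000, 6.000°), engaged; cmd=(75.000, 9.500, 6.500°) → follower=(206.000, -18.500, -12.000°)
step 7: Δleader=(-5.000, 6.000, -39.000°), disengaged; cmd=(0,0,0) → follower holds at (206.000, -18.500, -12.000°)


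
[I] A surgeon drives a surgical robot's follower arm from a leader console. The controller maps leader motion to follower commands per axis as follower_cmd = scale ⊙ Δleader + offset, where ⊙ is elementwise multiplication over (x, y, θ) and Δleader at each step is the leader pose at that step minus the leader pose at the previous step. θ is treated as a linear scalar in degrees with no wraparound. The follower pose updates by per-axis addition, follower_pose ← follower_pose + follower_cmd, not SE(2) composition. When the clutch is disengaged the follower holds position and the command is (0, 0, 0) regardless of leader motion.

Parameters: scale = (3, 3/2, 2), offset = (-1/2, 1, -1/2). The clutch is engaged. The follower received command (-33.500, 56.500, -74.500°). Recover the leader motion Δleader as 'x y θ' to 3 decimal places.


axis x: (-33.500 − -1/2) / (3) = -11.000
axis y: (56.500 − 1) / (3/2) = 37.000
axis θ: (-74.500 − -1/2) / (2) = -37.000

-11.000 37.000 -37.000


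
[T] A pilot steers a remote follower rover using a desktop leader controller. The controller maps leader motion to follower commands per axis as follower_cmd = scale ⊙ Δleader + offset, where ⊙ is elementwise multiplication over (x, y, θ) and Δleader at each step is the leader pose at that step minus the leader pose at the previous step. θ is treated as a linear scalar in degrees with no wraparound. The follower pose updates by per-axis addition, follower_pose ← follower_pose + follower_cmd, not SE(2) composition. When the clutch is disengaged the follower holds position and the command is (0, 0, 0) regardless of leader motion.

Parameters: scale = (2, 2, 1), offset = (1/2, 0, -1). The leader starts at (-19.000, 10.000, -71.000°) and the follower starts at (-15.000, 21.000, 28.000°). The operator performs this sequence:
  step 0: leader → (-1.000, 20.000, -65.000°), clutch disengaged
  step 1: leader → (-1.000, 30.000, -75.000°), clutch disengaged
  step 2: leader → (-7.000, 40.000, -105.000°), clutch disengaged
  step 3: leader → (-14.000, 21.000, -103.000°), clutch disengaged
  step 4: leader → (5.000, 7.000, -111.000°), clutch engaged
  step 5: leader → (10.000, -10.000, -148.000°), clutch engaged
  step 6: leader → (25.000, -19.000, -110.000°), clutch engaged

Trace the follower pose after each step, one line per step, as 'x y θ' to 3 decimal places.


-15.000 21.000 28.000
-15.000 21.000 28.000
-15.000 21.000 28.000
-15.000 21.000 28.000
23.500 -7.000 19.000
34.000 -41.000 -19.000
64.500 -59.000 18.000

step 0: Δleader=(18.000, 10.000, 6.000°), disengaged; cmd=(0,0,0) → follower holds at (-15.000, 21.000, 28.000°)
step 1: Δleader=(0.000, 10.000, -10.000°), disengaged; cmd=(0,0,0) → follower holds at (-15.000, 21.000, 28.000°)
step 2: Δleader=(-6.000, 10.000, -30.000°), disengaged; cmd=(0,0,0) → follower holds at (-15.000, 21.000, 28.000°)
step 3: Δleader=(-7.000, -19.000, 2.000°), disengaged; cmd=(0,0,0) → follower holds at (-15.000, 21.000, 28.000°)
step 4: Δleader=(19.000, -14.000, -8.000°), engaged; cmd=(38.500, -28.000, -9.000°) → follower=(23.500, -7.000, 19.000°)
step 5: Δleader=(5.000, -17.000, -37.000°), engaged; cmd=(10.500, -34.000, -38.000°) → follower=(34.000, -41.000, -19.000°)
step 6: Δleader=(15.000, -9.000, 38.000°), engaged; cmd=(30.500, -18.000, 37.000°) → follower=(64.500, -59.000, 18.000°)


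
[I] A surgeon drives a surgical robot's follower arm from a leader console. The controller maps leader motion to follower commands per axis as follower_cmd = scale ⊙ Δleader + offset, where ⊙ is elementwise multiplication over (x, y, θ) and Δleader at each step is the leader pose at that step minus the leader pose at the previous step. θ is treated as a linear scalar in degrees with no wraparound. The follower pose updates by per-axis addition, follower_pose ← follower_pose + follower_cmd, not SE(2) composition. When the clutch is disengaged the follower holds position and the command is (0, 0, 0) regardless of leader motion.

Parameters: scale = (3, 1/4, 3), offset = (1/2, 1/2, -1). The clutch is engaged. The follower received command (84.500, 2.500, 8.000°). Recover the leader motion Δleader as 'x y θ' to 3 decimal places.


axis x: (84.500 − 1/2) / (3) = 28.000
axis y: (2.500 − 1/2) / (1/4) = 8.000
axis θ: (8.000 − -1) / (3) = 3.000

28.000 8.000 3.000


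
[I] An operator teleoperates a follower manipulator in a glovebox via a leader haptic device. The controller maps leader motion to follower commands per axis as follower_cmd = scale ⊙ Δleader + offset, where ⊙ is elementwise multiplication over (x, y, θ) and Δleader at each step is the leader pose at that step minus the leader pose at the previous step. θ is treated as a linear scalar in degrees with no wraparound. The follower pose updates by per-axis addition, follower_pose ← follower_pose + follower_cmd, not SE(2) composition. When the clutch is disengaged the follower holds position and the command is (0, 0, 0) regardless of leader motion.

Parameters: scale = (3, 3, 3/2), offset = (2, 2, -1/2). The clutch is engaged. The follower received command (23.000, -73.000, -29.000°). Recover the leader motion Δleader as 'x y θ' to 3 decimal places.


7.000 -25.000 -19.000

axis x: (23.000 − 2) / (3) = 7.000
axis y: (-73.000 − 2) / (3) = -25.000
axis θ: (-29.000 − -1/2) / (3/2) = -19.000


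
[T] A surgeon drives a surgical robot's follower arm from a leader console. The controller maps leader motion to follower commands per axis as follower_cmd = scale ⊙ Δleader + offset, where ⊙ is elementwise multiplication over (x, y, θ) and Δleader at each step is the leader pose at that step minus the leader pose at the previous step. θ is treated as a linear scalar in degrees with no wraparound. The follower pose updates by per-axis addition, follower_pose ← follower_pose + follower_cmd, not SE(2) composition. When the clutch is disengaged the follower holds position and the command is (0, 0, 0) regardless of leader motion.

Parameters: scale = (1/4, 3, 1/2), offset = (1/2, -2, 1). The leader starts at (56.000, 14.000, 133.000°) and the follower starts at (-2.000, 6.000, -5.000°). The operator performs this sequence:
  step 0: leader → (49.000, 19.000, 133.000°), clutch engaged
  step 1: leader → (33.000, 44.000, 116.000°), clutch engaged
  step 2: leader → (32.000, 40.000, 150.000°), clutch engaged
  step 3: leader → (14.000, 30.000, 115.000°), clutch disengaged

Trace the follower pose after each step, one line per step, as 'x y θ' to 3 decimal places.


step 0: Δleader=(-7.000, 5.000, 0.000°), engaged; cmd=(-1.250, 13.000, 1.000°) → follower=(-3.250, 19.000, -4.000°)
step 1: Δleader=(-16.000, 25.000, -17.000°), engaged; cmd=(-3.500, 73.000, -7.500°) → follower=(-6.750, 92.000, -11.500°)
step 2: Δleader=(-1.000, -4.000, 34.000°), engaged; cmd=(0.250, -14.000, 18.000°) → follower=(-6.500, 78.000, 6.500°)
step 3: Δleader=(-18.000, -10.000, -35.000°), disengaged; cmd=(0,0,0) → follower holds at (-6.500, 78.000, 6.500°)

-3.250 19.000 -4.000
-6.750 92.000 -11.500
-6.500 78.000 6.500
-6.500 78.000 6.500


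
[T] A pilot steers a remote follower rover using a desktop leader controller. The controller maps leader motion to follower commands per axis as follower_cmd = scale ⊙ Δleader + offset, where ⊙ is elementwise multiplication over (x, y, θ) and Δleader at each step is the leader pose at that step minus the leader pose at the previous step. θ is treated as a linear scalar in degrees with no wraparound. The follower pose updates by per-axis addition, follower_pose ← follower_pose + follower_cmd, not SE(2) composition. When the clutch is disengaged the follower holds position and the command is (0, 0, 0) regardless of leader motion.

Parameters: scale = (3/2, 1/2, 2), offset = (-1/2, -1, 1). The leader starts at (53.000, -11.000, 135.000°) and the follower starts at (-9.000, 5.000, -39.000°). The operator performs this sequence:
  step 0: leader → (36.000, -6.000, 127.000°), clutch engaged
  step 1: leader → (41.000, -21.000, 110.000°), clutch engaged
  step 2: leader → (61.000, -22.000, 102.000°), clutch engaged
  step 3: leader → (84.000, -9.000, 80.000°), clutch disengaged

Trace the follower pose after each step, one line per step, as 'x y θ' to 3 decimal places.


-35.000 6.500 -54.000
-28.000 -2.000 -87.000
1.500 -3.500 -102.000
1.500 -3.500 -102.000

step 0: Δleader=(-17.000, 5.000, -8.000°), engaged; cmd=(-26.000, 1.500, -15.000°) → follower=(-35.000, 6.500, -54.000°)
step 1: Δleader=(5.000, -15.000, -17.000°), engaged; cmd=(7.000, -8.500, -33.000°) → follower=(-28.000, -2.000, -87.000°)
step 2: Δleader=(20.000, -1.000, -8.000°), engaged; cmd=(29.500, -1.500, -15.000°) → follower=(1.500, -3.500, -102.000°)
step 3: Δleader=(23.000, 13.000, -22.000°), disengaged; cmd=(0,0,0) → follower holds at (1.500, -3.500, -102.000°)


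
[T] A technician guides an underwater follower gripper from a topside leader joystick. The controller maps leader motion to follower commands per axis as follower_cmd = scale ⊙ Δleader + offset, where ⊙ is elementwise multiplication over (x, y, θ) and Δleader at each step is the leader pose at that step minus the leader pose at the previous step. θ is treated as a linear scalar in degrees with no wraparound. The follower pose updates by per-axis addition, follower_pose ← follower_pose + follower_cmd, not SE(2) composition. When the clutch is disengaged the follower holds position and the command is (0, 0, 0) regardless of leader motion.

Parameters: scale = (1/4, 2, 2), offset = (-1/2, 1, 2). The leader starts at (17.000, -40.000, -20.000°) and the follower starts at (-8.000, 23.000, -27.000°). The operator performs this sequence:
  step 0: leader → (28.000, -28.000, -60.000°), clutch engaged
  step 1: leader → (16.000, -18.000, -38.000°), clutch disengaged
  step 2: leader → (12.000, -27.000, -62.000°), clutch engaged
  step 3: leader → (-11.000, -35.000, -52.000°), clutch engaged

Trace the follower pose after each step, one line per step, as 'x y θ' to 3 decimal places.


-5.750 48.000 -105.000
-5.750 48.000 -105.000
-7.250 31.000 -151.000
-13.500 16.000 -129.000

step 0: Δleader=(11.000, 12.000, -40.000°), engaged; cmd=(2.250, 25.000, -78.000°) → follower=(-5.750, 48.000, -105.000°)
step 1: Δleader=(-12.000, 10.000, 22.000°), disengaged; cmd=(0,0,0) → follower holds at (-5.750, 48.000, -105.000°)
step 2: Δleader=(-4.000, -9.000, -24.000°), engaged; cmd=(-1.500, -17.000, -46.000°) → follower=(-7.250, 31.000, -151.000°)
step 3: Δleader=(-23.000, -8.000, 10.000°), engaged; cmd=(-6.250, -15.000, 22.000°) → follower=(-13.500, 16.000, -129.000°)


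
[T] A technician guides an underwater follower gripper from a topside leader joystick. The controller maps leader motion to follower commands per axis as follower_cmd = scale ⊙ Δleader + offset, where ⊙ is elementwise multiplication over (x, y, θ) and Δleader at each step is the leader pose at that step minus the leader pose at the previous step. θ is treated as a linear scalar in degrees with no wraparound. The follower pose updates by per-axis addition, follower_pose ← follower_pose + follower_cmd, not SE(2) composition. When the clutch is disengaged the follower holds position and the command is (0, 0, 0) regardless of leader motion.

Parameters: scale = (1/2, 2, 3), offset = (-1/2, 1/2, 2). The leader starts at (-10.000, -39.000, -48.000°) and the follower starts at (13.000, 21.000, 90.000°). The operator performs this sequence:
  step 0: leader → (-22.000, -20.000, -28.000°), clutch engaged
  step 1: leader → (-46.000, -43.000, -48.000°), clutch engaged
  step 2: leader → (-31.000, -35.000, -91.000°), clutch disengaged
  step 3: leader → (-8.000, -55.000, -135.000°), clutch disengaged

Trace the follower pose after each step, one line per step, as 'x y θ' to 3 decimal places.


6.500 59.500 152.000
-6.000 14.000 94.000
-6.000 14.000 94.000
-6.000 14.000 94.000

step 0: Δleader=(-12.000, 19.000, 20.000°), engaged; cmd=(-6.500, 38.500, 62.000°) → follower=(6.500, 59.500, 152.000°)
step 1: Δleader=(-24.000, -23.000, -20.000°), engaged; cmd=(-12.500, -45.500, -58.000°) → follower=(-6.000, 14.000, 94.000°)
step 2: Δleader=(15.000, 8.000, -43.000°), disengaged; cmd=(0,0,0) → follower holds at (-6.000, 14.000, 94.000°)
step 3: Δleader=(23.000, -20.000, -44.000°), disengaged; cmd=(0,0,0) → follower holds at (-6.000, 14.000, 94.000°)


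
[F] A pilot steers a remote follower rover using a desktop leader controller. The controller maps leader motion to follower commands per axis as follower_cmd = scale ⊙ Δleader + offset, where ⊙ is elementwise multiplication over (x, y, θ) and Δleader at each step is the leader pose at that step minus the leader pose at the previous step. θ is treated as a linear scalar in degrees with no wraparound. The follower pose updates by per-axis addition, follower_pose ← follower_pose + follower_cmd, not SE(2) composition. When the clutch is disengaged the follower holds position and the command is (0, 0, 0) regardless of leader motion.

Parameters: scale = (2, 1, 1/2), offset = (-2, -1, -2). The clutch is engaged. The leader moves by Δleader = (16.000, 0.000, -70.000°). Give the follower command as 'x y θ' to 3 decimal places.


30.000 -1.000 -37.000

axis x: 2·16.000 + -2 = 30.000
axis y: 1·0.000 + -1 = -1.000
axis θ: 1/2·-70.000 + -2 = -37.000


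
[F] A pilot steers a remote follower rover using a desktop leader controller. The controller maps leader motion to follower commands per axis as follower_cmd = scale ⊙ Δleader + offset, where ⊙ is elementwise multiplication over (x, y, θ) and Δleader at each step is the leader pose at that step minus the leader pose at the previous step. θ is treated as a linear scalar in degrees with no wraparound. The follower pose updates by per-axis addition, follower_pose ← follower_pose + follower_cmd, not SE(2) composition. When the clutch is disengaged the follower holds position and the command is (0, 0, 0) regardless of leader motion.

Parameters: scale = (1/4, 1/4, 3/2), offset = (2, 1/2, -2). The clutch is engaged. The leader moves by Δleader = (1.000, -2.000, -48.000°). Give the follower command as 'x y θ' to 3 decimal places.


axis x: 1/4·1.000 + 2 = 2.250
axis y: 1/4·-2.000 + 1/2 = 0.000
axis θ: 3/2·-48.000 + -2 = -74.000

2.250 0.000 -74.000


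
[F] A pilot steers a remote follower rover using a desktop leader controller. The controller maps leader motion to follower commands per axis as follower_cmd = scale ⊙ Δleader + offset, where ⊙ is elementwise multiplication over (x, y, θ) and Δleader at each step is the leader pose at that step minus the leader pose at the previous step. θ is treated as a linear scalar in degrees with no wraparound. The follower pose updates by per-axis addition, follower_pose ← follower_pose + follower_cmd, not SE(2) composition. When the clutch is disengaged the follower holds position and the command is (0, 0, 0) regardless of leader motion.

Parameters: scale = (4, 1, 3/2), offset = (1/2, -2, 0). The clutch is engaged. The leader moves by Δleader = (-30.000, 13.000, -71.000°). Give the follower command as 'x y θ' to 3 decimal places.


-119.500 11.000 -106.500

axis x: 4·-30.000 + 1/2 = -119.500
axis y: 1·13.000 + -2 = 11.000
axis θ: 3/2·-71.000 + 0 = -106.500


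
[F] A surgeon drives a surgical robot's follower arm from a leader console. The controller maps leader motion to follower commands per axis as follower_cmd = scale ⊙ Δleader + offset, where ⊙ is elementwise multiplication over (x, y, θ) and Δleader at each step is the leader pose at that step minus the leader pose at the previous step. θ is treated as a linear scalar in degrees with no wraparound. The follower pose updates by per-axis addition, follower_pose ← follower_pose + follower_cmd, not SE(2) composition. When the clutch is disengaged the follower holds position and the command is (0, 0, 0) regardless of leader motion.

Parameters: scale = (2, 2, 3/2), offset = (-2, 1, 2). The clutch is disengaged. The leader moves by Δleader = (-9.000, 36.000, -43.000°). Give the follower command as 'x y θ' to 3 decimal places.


clutch disengaged → follower holds; cmd = (0, 0, 0)

0.000 0.000 0.000


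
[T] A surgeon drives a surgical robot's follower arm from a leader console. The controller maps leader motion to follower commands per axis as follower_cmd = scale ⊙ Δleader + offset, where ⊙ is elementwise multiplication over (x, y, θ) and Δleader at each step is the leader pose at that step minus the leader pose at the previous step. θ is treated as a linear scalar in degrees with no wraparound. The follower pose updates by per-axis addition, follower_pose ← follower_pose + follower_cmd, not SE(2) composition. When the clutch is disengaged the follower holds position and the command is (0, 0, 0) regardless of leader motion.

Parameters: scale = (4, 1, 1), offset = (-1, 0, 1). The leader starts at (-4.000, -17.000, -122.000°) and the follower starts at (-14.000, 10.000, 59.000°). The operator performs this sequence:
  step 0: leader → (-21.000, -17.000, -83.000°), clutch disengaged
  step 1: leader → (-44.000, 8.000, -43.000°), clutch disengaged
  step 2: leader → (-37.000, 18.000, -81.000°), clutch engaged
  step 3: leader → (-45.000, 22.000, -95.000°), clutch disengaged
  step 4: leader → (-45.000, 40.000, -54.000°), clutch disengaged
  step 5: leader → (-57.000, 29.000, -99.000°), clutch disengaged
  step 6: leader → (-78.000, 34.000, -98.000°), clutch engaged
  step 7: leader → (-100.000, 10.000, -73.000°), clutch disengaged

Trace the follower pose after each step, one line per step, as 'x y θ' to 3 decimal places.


-14.000 10.000 59.000
-14.000 10.000 59.000
13.000 20.000 22.000
13.000 20.000 22.000
13.000 20.000 22.000
13.000 20.000 22.000
-72.000 25.000 24.000
-72.000 25.000 24.000

step 0: Δleader=(-17.000, 0.000, 39.000°), disengaged; cmd=(0,0,0) → follower holds at (-14.000, 10.000, 59.000°)
step 1: Δleader=(-23.000, 25.000, 40.000°), disengaged; cmd=(0,0,0) → follower holds at (-14.000, 10.000, 59.000°)
step 2: Δleader=(7.000, 10.000, -38.000°), engaged; cmd=(27.000, 10.000, -37.000°) → follower=(13.000, 20.000, 22.000°)
step 3: Δleader=(-8.000, 4.000, -14.000°), disengaged; cmd=(0,0,0) → follower holds at (13.000, 20.000, 22.000°)
step 4: Δleader=(0.000, 18.000, 41.000°), disengaged; cmd=(0,0,0) → follower holds at (13.000, 20.000, 22.000°)
step 5: Δleader=(-12.000, -11.000, -45.000°), disengaged; cmd=(0,0,0) → follower holds at (13.000, 20.000, 22.000°)
step 6: Δleader=(-21.000, 5.000, 1.000°), engaged; cmd=(-85.000, 5.000, 2.000°) → follower=(-72.000, 25.000, 24.000°)
step 7: Δleader=(-22.000, -24.000, 25.000°), disengaged; cmd=(0,0,0) → follower holds at (-72.000, 25.000, 24.000°)


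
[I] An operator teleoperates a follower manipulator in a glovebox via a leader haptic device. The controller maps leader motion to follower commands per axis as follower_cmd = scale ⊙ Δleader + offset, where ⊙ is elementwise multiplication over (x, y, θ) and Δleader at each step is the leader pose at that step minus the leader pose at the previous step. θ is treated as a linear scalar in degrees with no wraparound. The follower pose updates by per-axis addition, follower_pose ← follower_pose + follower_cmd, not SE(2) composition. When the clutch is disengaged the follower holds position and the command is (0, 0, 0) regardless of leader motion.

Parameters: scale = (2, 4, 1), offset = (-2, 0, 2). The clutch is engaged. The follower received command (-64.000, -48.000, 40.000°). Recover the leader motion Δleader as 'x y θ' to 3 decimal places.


axis x: (-64.000 − -2) / (2) = -31.000
axis y: (-48.000 − 0) / (4) = -12.000
axis θ: (40.000 − 2) / (1) = 38.000

-31.000 -12.000 38.000


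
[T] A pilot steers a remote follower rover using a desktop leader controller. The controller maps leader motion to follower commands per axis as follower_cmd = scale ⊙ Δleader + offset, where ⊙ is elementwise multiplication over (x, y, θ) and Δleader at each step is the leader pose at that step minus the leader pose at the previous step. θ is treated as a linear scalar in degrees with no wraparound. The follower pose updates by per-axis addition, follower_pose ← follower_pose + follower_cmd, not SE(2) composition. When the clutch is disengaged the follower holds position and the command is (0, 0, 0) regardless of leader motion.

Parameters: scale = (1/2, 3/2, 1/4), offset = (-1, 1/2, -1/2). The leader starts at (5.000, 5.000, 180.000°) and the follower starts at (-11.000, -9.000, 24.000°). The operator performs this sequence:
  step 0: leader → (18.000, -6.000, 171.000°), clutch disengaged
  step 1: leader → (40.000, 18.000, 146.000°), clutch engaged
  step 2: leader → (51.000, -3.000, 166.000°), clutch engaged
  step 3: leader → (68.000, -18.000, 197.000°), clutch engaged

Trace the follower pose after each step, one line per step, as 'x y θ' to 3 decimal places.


-11.000 -9.000 24.000
-1.000 27.500 17.250
3.500 -3.500 21.750
11.000 -25.500 29.000

step 0: Δleader=(13.000, -11.000, -9.000°), disengaged; cmd=(0,0,0) → follower holds at (-11.000, -9.000, 24.000°)
step 1: Δleader=(22.000, 24.000, -25.000°), engaged; cmd=(10.000, 36.500, -6.750°) → follower=(-1.000, 27.500, 17.250°)
step 2: Δleader=(11.000, -21.000, 20.000°), engaged; cmd=(4.500, -31.000, 4.500°) → follower=(3.500, -3.500, 21.750°)
step 3: Δleader=(17.000, -15.000, 31.000°), engaged; cmd=(7.500, -22.000, 7.250°) → follower=(11.000, -25.500, 29.000°)


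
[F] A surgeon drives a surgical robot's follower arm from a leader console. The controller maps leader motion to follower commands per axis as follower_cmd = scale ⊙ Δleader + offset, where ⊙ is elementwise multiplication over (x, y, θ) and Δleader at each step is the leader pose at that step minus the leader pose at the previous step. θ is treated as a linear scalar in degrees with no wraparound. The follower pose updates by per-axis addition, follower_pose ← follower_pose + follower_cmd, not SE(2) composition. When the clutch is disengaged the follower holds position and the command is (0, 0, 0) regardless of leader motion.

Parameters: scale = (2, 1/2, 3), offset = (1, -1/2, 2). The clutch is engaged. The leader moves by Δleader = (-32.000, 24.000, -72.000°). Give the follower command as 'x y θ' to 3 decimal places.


-63.000 11.500 -214.000

axis x: 2·-32.000 + 1 = -63.000
axis y: 1/2·24.000 + -1/2 = 11.500
axis θ: 3·-72.000 + 2 = -214.000


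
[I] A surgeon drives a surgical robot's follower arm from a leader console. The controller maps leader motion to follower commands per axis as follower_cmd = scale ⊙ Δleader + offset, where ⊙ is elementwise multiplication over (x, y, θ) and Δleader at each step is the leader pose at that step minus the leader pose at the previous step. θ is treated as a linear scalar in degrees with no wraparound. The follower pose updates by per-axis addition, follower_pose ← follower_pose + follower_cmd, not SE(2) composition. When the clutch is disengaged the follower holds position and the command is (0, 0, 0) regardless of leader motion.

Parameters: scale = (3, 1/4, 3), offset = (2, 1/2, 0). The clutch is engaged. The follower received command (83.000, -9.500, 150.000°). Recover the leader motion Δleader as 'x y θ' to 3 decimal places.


axis x: (83.000 − 2) / (3) = 27.000
axis y: (-9.500 − 1/2) / (1/4) = -40.000
axis θ: (150.000 − 0) / (3) = 50.000

27.000 -40.000 50.000


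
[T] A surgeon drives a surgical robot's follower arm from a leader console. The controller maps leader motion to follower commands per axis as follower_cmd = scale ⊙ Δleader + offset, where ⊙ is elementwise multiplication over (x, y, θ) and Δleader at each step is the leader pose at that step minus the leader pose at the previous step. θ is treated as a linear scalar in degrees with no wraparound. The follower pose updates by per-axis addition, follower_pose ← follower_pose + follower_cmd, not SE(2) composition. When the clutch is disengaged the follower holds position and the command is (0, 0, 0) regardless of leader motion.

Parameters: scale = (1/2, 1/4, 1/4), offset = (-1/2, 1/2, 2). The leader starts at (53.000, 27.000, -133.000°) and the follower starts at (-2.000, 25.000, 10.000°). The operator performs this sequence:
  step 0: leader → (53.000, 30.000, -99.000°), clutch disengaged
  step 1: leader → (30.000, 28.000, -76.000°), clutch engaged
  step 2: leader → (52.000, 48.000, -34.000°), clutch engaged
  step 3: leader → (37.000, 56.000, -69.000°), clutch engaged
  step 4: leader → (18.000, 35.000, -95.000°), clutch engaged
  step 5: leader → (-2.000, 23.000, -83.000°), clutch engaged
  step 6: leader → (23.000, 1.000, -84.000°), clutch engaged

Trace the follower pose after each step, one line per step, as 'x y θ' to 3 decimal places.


-2.000 25.000 10.000
-14.000 25.000 17.750
-3.500 30.500 30.250
-11.500 33.000 23.500
-21.500 28.250 19.000
-32.000 25.750 24.000
-20.000 20.750 25.750

step 0: Δleader=(0.000, 3.000, 34.000°), disengaged; cmd=(0,0,0) → follower holds at (-2.000, 25.000, 10.000°)
step 1: Δleader=(-23.000, -2.000, 23.000°), engaged; cmd=(-12.000, 0.000, 7.750°) → follower=(-14.000, 25.000, 17.750°)
step 2: Δleader=(22.000, 20.000, 42.000°), engaged; cmd=(10.500, 5.500, 12.500°) → follower=(-3.500, 30.500, 30.250°)
step 3: Δleader=(-15.000, 8.000, -35.000°), engaged; cmd=(-8.000, 2.500, -6.750°) → follower=(-11.500, 33.000, 23.500°)
step 4: Δleader=(-19.000, -21.000, -26.000°), engaged; cmd=(-10.000, -4.750, -4.500°) → follower=(-21.500, 28.250, 19.000°)
step 5: Δleader=(-20.000, -12.000, 12.000°), engaged; cmd=(-10.500, -2.500, 5.000°) → follower=(-32.000, 25.750, 24.000°)
step 6: Δleader=(25.000, -22.000, -1.000°), engaged; cmd=(12.000, -5.000, 1.750°) → follower=(-20.000, 20.750, 25.750°)


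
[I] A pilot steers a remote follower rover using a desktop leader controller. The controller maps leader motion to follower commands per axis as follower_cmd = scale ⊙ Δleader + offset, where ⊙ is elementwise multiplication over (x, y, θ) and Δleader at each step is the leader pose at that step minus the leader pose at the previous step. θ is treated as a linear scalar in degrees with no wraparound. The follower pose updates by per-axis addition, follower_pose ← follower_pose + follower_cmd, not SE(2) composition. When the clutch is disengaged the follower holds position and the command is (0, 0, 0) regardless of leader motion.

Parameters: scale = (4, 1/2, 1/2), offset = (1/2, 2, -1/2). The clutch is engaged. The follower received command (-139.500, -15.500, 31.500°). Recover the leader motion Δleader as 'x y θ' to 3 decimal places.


-35.000 -35.000 64.000

axis x: (-139.500 − 1/2) / (4) = -35.000
axis y: (-15.500 − 2) / (1/2) = -35.000
axis θ: (31.500 − -1/2) / (1/2) = 64.000


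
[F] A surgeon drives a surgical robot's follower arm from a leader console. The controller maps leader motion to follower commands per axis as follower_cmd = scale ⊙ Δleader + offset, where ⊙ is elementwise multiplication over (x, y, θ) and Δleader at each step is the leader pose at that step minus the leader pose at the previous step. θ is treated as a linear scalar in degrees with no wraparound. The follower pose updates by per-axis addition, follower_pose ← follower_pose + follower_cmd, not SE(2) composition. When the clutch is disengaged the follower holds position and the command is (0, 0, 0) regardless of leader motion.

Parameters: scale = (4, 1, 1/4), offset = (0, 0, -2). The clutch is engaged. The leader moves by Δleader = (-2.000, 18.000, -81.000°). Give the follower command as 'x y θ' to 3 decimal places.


-8.000 18.000 -22.250

axis x: 4·-2.000 + 0 = -8.000
axis y: 1·18.000 + 0 = 18.000
axis θ: 1/4·-81.000 + -2 = -22.250
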